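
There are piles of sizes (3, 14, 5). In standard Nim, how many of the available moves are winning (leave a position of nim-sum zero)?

1

Compute the nim-sum pairwise:
3 ^ 14 = 13
13 ^ 5 = 8
The overall nim-sum is X = 8. A pile of size p has a winning move iff p XOR X < p (reduce it to p XOR X).
  3: 3 XOR 8 = 11 ≥ 3 — no move.
  14: 14 XOR 8 = 6 < 14 — winning move (to 6).
  5: 5 XOR 8 = 13 ≥ 5 — no move.
That gives 1 winning move.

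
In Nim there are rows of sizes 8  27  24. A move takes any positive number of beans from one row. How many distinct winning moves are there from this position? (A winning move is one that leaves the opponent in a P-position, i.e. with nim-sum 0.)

Compute the nim-sum pairwise:
8 ⊕ 27 = 19
19 ⊕ 24 = 11
The overall nim-sum is X = 11. A row of size p has a winning move iff p XOR X < p (reduce it to p XOR X).
  8: 8 XOR 11 = 3 < 8 — winning move (to 3).
  27: 27 XOR 11 = 16 < 27 — winning move (to 16).
  24: 24 XOR 11 = 19 < 24 — winning move (to 19).
That gives 3 winning moves.

3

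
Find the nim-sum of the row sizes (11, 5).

Write each in binary and XOR column by column:
  1011  (11)
  0101  (5)
  ----
  1110  (14)

14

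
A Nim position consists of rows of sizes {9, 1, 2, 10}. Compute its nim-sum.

Nim-sum: 9 XOR 1 XOR 2 XOR 10 = 0.

0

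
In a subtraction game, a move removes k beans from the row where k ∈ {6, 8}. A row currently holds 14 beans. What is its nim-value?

Compute g(0), g(1), … for moves {6, 8}:
k:     0  1  2  3  4  5  6  7  8  9 10 11 12 13 14
g(k):  0  0  0  0  0  0  1  1  1  1  1  1  2  2  0
So g(14) = 0.

0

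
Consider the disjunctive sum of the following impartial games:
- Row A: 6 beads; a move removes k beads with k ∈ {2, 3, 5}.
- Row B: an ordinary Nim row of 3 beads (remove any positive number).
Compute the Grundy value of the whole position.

0

For row A, compute g(0), g(1), … with moves {2, 3, 5}:
k:     0  1  2  3  4  5  6
g(k):  0  0  1  1  2  2  3
So g(6) = 3.
Row B is a plain Nim row of size 3, so its Grundy value is 3.
The value of a disjunctive sum is the nim-sum of the parts.
Combined value = 3 ⊕ 3 = 0.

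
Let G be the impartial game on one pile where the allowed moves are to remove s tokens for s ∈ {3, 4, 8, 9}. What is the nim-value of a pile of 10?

1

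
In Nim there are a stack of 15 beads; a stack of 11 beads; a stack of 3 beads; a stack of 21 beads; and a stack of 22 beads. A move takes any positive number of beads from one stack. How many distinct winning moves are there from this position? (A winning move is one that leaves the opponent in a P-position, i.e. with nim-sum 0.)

Nim-sum: 15 ^ 11 ^ 3 ^ 21 ^ 22 = 4.
The overall nim-sum is X = 4. A stack of size p has a winning move iff p XOR X < p (reduce it to p XOR X).
  15: 15 XOR 4 = 11 < 15 — winning move (to 11).
  11: 11 XOR 4 = 15 ≥ 11 — no move.
  3: 3 XOR 4 = 7 ≥ 3 — no move.
  21: 21 XOR 4 = 17 < 21 — winning move (to 17).
  22: 22 XOR 4 = 18 < 22 — winning move (to 18).
That gives 3 winning moves.

3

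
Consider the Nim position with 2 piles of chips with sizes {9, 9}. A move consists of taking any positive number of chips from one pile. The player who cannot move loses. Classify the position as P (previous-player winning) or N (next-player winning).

P-position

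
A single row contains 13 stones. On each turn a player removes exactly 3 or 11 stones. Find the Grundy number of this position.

2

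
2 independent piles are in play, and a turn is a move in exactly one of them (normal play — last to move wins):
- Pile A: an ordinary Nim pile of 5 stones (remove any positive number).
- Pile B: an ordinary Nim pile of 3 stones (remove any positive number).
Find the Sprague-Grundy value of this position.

Pile A is a plain Nim pile of size 5, so its Grundy value is 5.
Pile B is a plain Nim pile of size 3, so its Grundy value is 3.
The value of a disjunctive sum is the nim-sum of the parts.
Combined value = 5 XOR 3 = 6.

6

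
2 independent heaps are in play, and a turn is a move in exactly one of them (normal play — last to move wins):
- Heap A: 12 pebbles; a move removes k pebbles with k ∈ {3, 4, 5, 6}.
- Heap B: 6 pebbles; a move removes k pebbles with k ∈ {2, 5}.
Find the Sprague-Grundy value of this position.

Grundy values for heap A (subtraction set {3, 4, 5, 6}):
k:     0  1  2  3  4  5  6  7  8  9 10 11 12
g(k):  0  0  0  1  1  1  2  2  2  0  0  0  1
So g(12) = 1.
For heap B, compute g(0), g(1), … with moves {2, 5}:
g(0) = mex{} = 0
g(1) = mex{} = 0
g(2) = mex{0} = 1
g(3) = mex{0} = 1
g(4) = mex{1} = 0
g(5) = mex{0,1} = 2
g(6) = mex{0} = 1
So g(6) = 1.
By the Sprague-Grundy theorem, the Grundy value of a sum of independent games is the XOR of the component values.
Combined value = 1 XOR 1 = 0.

0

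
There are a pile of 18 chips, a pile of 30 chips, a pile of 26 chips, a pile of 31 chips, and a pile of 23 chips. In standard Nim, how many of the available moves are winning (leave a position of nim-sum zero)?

5

Compute the nim-sum pairwise:
18 ^ 30 = 12
12 ^ 26 = 22
22 ^ 31 = 9
9 ^ 23 = 30
The overall nim-sum is X = 30. A pile of size p has a winning move iff p XOR X < p (reduce it to p XOR X).
  18: 18 XOR 30 = 12 < 18 — winning move (to 12).
  30: 30 XOR 30 = 0 < 30 — winning move (to 0).
  26: 26 XOR 30 = 4 < 26 — winning move (to 4).
  31: 31 XOR 30 = 1 < 31 — winning move (to 1).
  23: 23 XOR 30 = 9 < 23 — winning move (to 9).
That gives 5 winning moves.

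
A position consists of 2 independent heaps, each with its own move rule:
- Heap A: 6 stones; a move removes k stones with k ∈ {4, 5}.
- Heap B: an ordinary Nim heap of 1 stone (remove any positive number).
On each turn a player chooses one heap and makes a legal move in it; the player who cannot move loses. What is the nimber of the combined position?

0

Build the Grundy sequence for heap A with g(k) = mex{g(k−s) : s ∈ {4, 5}, s ≤ k}:
k:     0  1  2  3  4  5  6
g(k):  0  0  0  0  1  1  1
So g(6) = 1.
Heap B is a plain Nim heap of size 1, so its Grundy value is 1.
The value of a disjunctive sum is the nim-sum of the parts.
Combined value = 1 ⊕ 1 = 0.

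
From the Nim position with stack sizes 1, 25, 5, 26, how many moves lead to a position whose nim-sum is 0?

Write each in binary and XOR column by column:
  00001  (1)
  11001  (25)
  00101  (5)
  11010  (26)
  -----
  00111  (7)
The overall nim-sum is X = 7. A stack of size p has a winning move iff p XOR X < p (reduce it to p XOR X).
  1: 1 XOR 7 = 6 ≥ 1 — no move.
  25: 25 XOR 7 = 30 ≥ 25 — no move.
  5: 5 XOR 7 = 2 < 5 — winning move (to 2).
  26: 26 XOR 7 = 29 ≥ 26 — no move.
That gives 1 winning move.

1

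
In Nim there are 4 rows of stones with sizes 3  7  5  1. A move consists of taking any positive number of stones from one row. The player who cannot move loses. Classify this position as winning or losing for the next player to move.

Losing position

Compute the nim-sum pairwise:
3 ⊕ 7 = 4
4 ⊕ 5 = 1
1 ⊕ 1 = 0
The nim-sum is 0, so this is a P-position: the player to move is in a losing position under optimal play.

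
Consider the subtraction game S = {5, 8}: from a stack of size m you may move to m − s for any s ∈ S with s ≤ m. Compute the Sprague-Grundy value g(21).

1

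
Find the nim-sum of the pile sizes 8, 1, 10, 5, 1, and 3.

4

Compute the nim-sum pairwise:
8 XOR 1 = 9
9 XOR 10 = 3
3 XOR 5 = 6
6 XOR 1 = 7
7 XOR 3 = 4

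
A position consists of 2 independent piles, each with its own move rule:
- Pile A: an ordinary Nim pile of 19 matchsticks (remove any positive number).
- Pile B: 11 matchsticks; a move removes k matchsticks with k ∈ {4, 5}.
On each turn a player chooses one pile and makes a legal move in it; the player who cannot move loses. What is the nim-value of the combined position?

19

Pile A is a plain Nim pile of size 19, so its Grundy value is 19.
For pile B, compute g(0), g(1), … with moves {4, 5}:
g(0) = mex{} = 0
g(1) = mex{} = 0
g(2) = mex{} = 0
g(3) = mex{} = 0
g(4) = mex{0} = 1
g(5) = mex{0} = 1
g(6) = mex{0} = 1
g(7) = mex{0} = 1
g(8) = mex{0,1} = 2
g(9) = mex{1} = 0
g(10) = mex{1} = 0
g(11) = mex{1} = 0
So g(11) = 0.
By the Sprague-Grundy theorem, the Grundy value of a sum of independent games is the XOR of the component values.
Combined value = 19 XOR 0 = 19.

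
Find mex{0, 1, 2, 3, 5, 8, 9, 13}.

4

The values 0, 1, 2, 3 are all present; 4 is the first non-negative integer missing from the set.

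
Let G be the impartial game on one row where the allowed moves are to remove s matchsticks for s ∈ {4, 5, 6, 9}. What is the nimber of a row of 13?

0

Grundy values for subtraction set {4, 5, 6, 9}:
g(0) = mex{} = 0
g(1) = mex{} = 0
g(2) = mex{} = 0
g(3) = mex{} = 0
g(4) = mex{0} = 1
g(5) = mex{0} = 1
g(6) = mex{0} = 1
g(7) = mex{0} = 1
g(8) = mex{0,1} = 2
g(9) = mex{0,1} = 2
g(10) = mex{0,1} = 2
g(11) = mex{0,1} = 2
g(12) = mex{0,1,2} = 3
g(13) = mex{1,2} = 0
So g(13) = 0.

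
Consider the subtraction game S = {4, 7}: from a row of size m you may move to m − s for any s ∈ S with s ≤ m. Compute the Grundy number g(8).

Grundy values for subtraction set {4, 7}:
g(0) = mex{} = 0
g(1) = mex{} = 0
g(2) = mex{} = 0
g(3) = mex{} = 0
g(4) = mex{0} = 1
g(5) = mex{0} = 1
g(6) = mex{0} = 1
g(7) = mex{0} = 1
g(8) = mex{0,1} = 2
So g(8) = 2.

2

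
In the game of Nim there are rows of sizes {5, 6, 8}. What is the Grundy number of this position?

Bitwise XOR of the heap sizes:
  0101  (5)
  0110  (6)
  1000  (8)
  ----
  1011  (11)

11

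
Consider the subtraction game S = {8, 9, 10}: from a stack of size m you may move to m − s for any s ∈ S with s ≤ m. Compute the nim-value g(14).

1

Build the Grundy sequence with g(k) = mex{g(k−s) : s ∈ {8, 9, 10}, s ≤ k}:
k:     0  1  2  3  4  5  6  7  8  9 10 11 12 13 14
g(k):  0  0  0  0  0  0  0  0  1  1  1  1  1  1  1
So g(14) = 1.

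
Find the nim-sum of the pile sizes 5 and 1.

In binary:
  101  (5)
  001  (1)
  ---
  100  (4)

4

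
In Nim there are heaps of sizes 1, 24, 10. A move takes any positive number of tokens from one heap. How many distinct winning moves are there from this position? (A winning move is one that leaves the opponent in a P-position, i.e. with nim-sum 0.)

1

Compute the nim-sum pairwise:
1 ^ 24 = 25
25 ^ 10 = 19
The overall nim-sum is X = 19. A heap of size p has a winning move iff p XOR X < p (reduce it to p XOR X).
  1: 1 XOR 19 = 18 ≥ 1 — no move.
  24: 24 XOR 19 = 11 < 24 — winning move (to 11).
  10: 10 XOR 19 = 25 ≥ 10 — no move.
That gives 1 winning move.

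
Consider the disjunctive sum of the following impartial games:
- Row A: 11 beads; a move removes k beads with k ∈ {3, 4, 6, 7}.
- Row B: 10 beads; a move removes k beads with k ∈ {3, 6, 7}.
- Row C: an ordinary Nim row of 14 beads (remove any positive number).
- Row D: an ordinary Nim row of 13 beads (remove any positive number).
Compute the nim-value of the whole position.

3

Build the Grundy sequence for row A with g(k) = mex{g(k−s) : s ∈ {3, 4, 6, 7}, s ≤ k}:
k:     0  1  2  3  4  5  6  7  8  9 10 11
g(k):  0  0  0  1  1  1  2  2  2  3  0  0
So g(11) = 0.
Build the Grundy sequence for row B with g(k) = mex{g(k−s) : s ∈ {3, 6, 7}, s ≤ k}:
k:     0  1  2  3  4  5  6  7  8  9 10
g(k):  0  0  0  1  1  1  2  2  2  3  0
So g(10) = 0.
Row C is a plain Nim row of size 14, so its Grundy value is 14.
Row D is a plain Nim row of size 13, so its Grundy value is 13.
By the Sprague-Grundy theorem, the Grundy value of a sum of independent games is the XOR of the component values.
Combined value = 0 XOR 0 XOR 14 XOR 13 = 3.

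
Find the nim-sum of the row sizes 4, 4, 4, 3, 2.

Bitwise XOR of the heap sizes:
  100  (4)
  100  (4)
  100  (4)
  011  (3)
  010  (2)
  ---
  101  (5)

5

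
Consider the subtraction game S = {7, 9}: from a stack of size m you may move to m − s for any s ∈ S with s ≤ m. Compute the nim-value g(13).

1

Grundy values for subtraction set {7, 9}:
g(0) = mex{} = 0
g(1) = mex{} = 0
g(2) = mex{} = 0
g(3) = mex{} = 0
g(4) = mex{} = 0
g(5) = mex{} = 0
g(6) = mex{} = 0
g(7) = mex{0} = 1
g(8) = mex{0} = 1
g(9) = mex{0} = 1
g(10) = mex{0} = 1
g(11) = mex{0} = 1
g(12) = mex{0} = 1
g(13) = mex{0} = 1
So g(13) = 1.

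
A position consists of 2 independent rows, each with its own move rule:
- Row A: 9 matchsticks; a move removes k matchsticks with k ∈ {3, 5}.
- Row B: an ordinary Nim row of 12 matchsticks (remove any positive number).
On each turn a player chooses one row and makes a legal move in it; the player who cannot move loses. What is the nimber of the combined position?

12

For row A, compute g(0), g(1), … with moves {3, 5}:
g(0) = mex{} = 0
g(1) = mex{} = 0
g(2) = mex{} = 0
g(3) = mex{0} = 1
g(4) = mex{0} = 1
g(5) = mex{0} = 1
g(6) = mex{0,1} = 2
g(7) = mex{0,1} = 2
g(8) = mex{1} = 0
g(9) = mex{1,2} = 0
So g(9) = 0.
Row B is a plain Nim row of size 12, so its Grundy value is 12.
The value of a disjunctive sum is the nim-sum of the parts.
Combined value = 0 ⊕ 12 = 12.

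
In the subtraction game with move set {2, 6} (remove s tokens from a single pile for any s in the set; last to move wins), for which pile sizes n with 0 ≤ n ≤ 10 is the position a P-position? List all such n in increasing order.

0, 1, 4, 5, 8, 9

Build the Grundy sequence with g(k) = mex{g(k−s) : s ∈ {2, 6}, s ≤ k}:
g(0) = mex{} = 0
g(1) = mex{} = 0
g(2) = mex{0} = 1
g(3) = mex{0} = 1
g(4) = mex{1} = 0
g(5) = mex{1} = 0
g(6) = mex{0} = 1
g(7) = mex{0} = 1
g(8) = mex{1} = 0
g(9) = mex{1} = 0
g(10) = mex{0} = 1
The P-positions (g = 0) in 0..10 are 0, 1, 4, 5, 8, 9.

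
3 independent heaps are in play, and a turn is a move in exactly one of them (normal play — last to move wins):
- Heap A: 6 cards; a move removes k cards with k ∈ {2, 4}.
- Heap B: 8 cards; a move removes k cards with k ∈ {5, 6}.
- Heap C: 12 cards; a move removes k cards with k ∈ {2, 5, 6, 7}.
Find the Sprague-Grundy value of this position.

1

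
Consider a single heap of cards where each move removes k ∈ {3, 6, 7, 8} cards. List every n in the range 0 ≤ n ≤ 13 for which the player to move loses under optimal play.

0, 1, 2, 11, 12, 13

Compute g(0), g(1), … for moves {3, 6, 7, 8}:
k:     0  1  2  3  4  5  6  7  8  9 10 11 12 13
g(k):  0  0  0  1  1  1  2  2  2  3  3  0  0  0
The P-positions (g = 0) in 0..13 are 0, 1, 2, 11, 12, 13.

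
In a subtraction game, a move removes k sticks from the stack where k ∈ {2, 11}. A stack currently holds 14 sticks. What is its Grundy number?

Build the Grundy sequence with g(k) = mex{g(k−s) : s ∈ {2, 11}, s ≤ k}:
k:     0  1  2  3  4  5  6  7  8  9 10 11 12 13 14
g(k):  0  0  1  1  0  0  1  1  0  0  1  1  2  0  0
So g(14) = 0.

0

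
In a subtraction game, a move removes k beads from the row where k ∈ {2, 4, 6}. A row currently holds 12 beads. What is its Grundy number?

Grundy values for subtraction set {2, 4, 6}:
k:     0  1  2  3  4  5  6  7  8  9 10 11 12
g(k):  0  0  1  1  2  2  3  3  0  0  1  1  2
So g(12) = 2.

2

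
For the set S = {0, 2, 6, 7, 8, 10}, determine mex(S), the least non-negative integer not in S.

0 is in the set but 1 is not, so the mex is 1.

1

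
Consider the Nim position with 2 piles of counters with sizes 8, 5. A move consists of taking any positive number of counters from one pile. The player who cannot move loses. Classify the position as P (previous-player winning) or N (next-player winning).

N-position

Nim-sum: 8 XOR 5 = 13.
The nim-sum is 13 ≠ 0, so this is an N-position: the player to move can win.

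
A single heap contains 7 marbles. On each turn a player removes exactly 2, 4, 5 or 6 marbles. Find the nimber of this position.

3

Build the Grundy sequence with g(k) = mex{g(k−s) : s ∈ {2, 4, 5, 6}, s ≤ k}:
g(0) = mex{} = 0
g(1) = mex{} = 0
g(2) = mex{0} = 1
g(3) = mex{0} = 1
g(4) = mex{0,1} = 2
g(5) = mex{0,1} = 2
g(6) = mex{0,1,2} = 3
g(7) = mex{0,1,2} = 3
So g(7) = 3.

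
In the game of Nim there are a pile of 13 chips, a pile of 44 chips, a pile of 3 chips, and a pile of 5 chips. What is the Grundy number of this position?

39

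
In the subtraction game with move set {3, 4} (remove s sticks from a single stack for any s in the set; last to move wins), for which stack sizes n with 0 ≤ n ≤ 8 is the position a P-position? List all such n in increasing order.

0, 1, 2, 7, 8

Compute g(0), g(1), … for moves {3, 4}:
k:     0  1  2  3  4  5  6  7  8
g(k):  0  0  0  1  1  1  2  0  0
The P-positions (g = 0) in 0..8 are 0, 1, 2, 7, 8.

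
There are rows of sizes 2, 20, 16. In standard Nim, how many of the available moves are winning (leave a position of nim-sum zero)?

Bitwise XOR of the heap sizes:
  00010  (2)
  10100  (20)
  10000  (16)
  -----
  00110  (6)
The overall nim-sum is X = 6. A row of size p has a winning move iff p XOR X < p (reduce it to p XOR X).
  2: 2 XOR 6 = 4 ≥ 2 — no move.
  20: 20 XOR 6 = 18 < 20 — winning move (to 18).
  16: 16 XOR 6 = 22 ≥ 16 — no move.
That gives 1 winning move.

1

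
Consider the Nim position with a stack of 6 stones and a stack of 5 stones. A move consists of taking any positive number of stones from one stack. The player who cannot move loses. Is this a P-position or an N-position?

N-position

Compute the nim-sum pairwise:
6 XOR 5 = 3
The nim-sum is 3 ≠ 0, so this is an N-position: the player to move can win.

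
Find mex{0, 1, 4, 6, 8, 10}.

2

The values 0, 1 are all present; 2 is the first non-negative integer missing from the set.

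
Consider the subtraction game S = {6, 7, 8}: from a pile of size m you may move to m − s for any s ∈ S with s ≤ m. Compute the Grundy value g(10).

Grundy values for subtraction set {6, 7, 8}:
g(0) = mex{} = 0
g(1) = mex{} = 0
g(2) = mex{} = 0
g(3) = mex{} = 0
g(4) = mex{} = 0
g(5) = mex{} = 0
g(6) = mex{0} = 1
g(7) = mex{0} = 1
g(8) = mex{0} = 1
g(9) = mex{0} = 1
g(10) = mex{0} = 1
So g(10) = 1.

1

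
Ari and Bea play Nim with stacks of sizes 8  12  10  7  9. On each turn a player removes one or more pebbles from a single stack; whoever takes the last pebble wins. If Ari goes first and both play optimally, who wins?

Nim-sum: 8 ⊕ 12 ⊕ 10 ⊕ 7 ⊕ 9 = 0.
The nim-sum is 0, so this is a P-position: the player to move is in a losing position under optimal play; Ari is about to move from it and so loses — Bea wins.

Bea wins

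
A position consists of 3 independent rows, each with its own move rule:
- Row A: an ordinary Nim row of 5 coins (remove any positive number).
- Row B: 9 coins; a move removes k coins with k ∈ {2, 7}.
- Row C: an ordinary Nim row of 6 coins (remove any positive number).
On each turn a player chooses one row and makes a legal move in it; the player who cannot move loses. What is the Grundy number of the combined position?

3

Row A is a plain Nim row of size 5, so its Grundy value is 5.
Grundy values for row B (subtraction set {2, 7}):
g(0) = mex{} = 0
g(1) = mex{} = 0
g(2) = mex{0} = 1
g(3) = mex{0} = 1
g(4) = mex{1} = 0
g(5) = mex{1} = 0
g(6) = mex{0} = 1
g(7) = mex{0} = 1
g(8) = mex{0,1} = 2
g(9) = mex{1} = 0
So g(9) = 0.
Row C is a plain Nim row of size 6, so its Grundy value is 6.
By the Sprague-Grundy theorem, the Grundy value of a sum of independent games is the XOR of the component values.
Combined value = 5 ⊕ 0 ⊕ 6 = 3.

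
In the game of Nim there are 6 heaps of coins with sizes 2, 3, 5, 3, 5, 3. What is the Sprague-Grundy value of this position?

Bitwise XOR of the heap sizes:
  010  (2)
  011  (3)
  101  (5)
  011  (3)
  101  (5)
  011  (3)
  ---
  001  (1)

1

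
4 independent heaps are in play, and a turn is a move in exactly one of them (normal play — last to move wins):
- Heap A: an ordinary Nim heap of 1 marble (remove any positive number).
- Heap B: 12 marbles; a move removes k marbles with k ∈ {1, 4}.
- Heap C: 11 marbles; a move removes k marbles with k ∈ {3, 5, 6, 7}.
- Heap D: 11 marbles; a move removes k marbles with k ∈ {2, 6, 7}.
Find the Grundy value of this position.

Heap A is a plain Nim heap of size 1, so its Grundy value is 1.
For heap B, compute g(0), g(1), … with moves {1, 4}:
g(0) = mex{} = 0
g(1) = mex{0} = 1
g(2) = mex{1} = 0
g(3) = mex{0} = 1
g(4) = mex{0,1} = 2
g(5) = mex{1,2} = 0
g(6) = mex{0} = 1
g(7) = mex{1} = 0
g(8) = mex{0,2} = 1
g(9) = mex{0,1} = 2
g(10) = mex{1,2} = 0
g(11) = mex{0} = 1
g(12) = mex{1} = 0
So g(12) = 0.
Build the Grundy sequence for heap C with g(k) = mex{g(k−s) : s ∈ {3, 5, 6, 7}, s ≤ k}:
g(0) = mex{} = 0
g(1) = mex{} = 0
g(2) = mex{} = 0
g(3) = mex{0} = 1
g(4) = mex{0} = 1
g(5) = mex{0} = 1
g(6) = mex{0,1} = 2
g(7) = mex{0,1} = 2
g(8) = mex{0,1} = 2
g(9) = mex{0,1,2} = 3
g(10) = mex{1,2} = 0
g(11) = mex{1,2} = 0
So g(11) = 0.
For heap D, compute g(0), g(1), … with moves {2, 6, 7}:
g(0) = mex{} = 0
g(1) = mex{} = 0
g(2) = mex{0} = 1
g(3) = mex{0} = 1
g(4) = mex{1} = 0
g(5) = mex{1} = 0
g(6) = mex{0} = 1
g(7) = mex{0} = 1
g(8) = mex{0,1} = 2
g(9) = mex{1} = 0
g(10) = mex{0,1,2} = 3
g(11) = mex{0} = 1
So g(11) = 1.
The value of a disjunctive sum is the nim-sum of the parts.
Combined value = 1 ⊕ 0 ⊕ 0 ⊕ 1 = 0.

0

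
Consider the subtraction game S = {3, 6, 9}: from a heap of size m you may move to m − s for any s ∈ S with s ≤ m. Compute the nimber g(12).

Build the Grundy sequence with g(k) = mex{g(k−s) : s ∈ {3, 6, 9}, s ≤ k}:
k:     0  1  2  3  4  5  6  7  8  9 10 11 12
g(k):  0  0  0  1  1  1  2  2  2  3  3  3  0
So g(12) = 0.

0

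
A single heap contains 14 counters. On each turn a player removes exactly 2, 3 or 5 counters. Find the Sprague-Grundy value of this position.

0

Build the Grundy sequence with g(k) = mex{g(k−s) : s ∈ {2, 3, 5}, s ≤ k}:
g(0) = mex{} = 0
g(1) = mex{} = 0
g(2) = mex{0} = 1
g(3) = mex{0} = 1
g(4) = mex{0,1} = 2
g(5) = mex{0,1} = 2
g(6) = mex{0,1,2} = 3
g(7) = mex{1,2} = 0
g(8) = mex{1,2,3} = 0
g(9) = mex{0,2,3} = 1
g(10) = mex{0,2} = 1
g(11) = mex{0,1,3} = 2
g(12) = mex{0,1} = 2
g(13) = mex{0,1,2} = 3
g(14) = mex{1,2} = 0
So g(14) = 0.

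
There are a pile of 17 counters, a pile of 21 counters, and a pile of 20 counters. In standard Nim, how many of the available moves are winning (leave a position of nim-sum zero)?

3

Compute the nim-sum pairwise:
17 ^ 21 = 4
4 ^ 20 = 16
The overall nim-sum is X = 16. A pile of size p has a winning move iff p XOR X < p (reduce it to p XOR X).
  17: 17 XOR 16 = 1 < 17 — winning move (to 1).
  21: 21 XOR 16 = 5 < 21 — winning move (to 5).
  20: 20 XOR 16 = 4 < 20 — winning move (to 4).
That gives 3 winning moves.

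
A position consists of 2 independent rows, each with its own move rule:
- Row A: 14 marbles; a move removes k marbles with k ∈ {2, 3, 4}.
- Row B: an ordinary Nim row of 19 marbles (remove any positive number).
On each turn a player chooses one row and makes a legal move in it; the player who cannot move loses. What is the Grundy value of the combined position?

18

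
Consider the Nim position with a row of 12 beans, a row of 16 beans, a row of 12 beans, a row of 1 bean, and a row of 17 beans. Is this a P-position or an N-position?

P-position

Write each in binary and XOR column by column:
  01100  (12)
  10000  (16)
  01100  (12)
  00001  (1)
  10001  (17)
  -----
  00000  (0)
The nim-sum is 0, so this is a P-position: the player to move is in a losing position under optimal play.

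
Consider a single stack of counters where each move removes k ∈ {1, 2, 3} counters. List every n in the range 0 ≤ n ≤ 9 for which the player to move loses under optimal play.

0, 4, 8

Compute g(0), g(1), … for moves {1, 2, 3}:
g(0) = mex{} = 0
g(1) = mex{0} = 1
g(2) = mex{0,1} = 2
g(3) = mex{0,1,2} = 3
g(4) = mex{1,2,3} = 0
g(5) = mex{0,2,3} = 1
g(6) = mex{0,1,3} = 2
g(7) = mex{0,1,2} = 3
g(8) = mex{1,2,3} = 0
g(9) = mex{0,2,3} = 1
The P-positions (g = 0) in 0..9 are 0, 4, 8.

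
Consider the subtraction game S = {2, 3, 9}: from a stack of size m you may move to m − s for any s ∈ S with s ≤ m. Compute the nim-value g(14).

1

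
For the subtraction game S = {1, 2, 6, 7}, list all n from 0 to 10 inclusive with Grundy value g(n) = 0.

Grundy values for subtraction set {1, 2, 6, 7}:
k:     0  1  2  3  4  5  6  7  8  9 10
g(k):  0  1  2  0  1  2  3  4  0  1  2
The P-positions (g = 0) in 0..10 are 0, 3, 8.

0, 3, 8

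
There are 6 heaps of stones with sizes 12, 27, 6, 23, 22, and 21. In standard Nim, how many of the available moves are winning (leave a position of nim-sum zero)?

5

Nim-sum: 12 XOR 27 XOR 6 XOR 23 XOR 22 XOR 21 = 5.
The overall nim-sum is X = 5. A heap of size p has a winning move iff p XOR X < p (reduce it to p XOR X).
  12: 12 XOR 5 = 9 < 12 — winning move (to 9).
  27: 27 XOR 5 = 30 ≥ 27 — no move.
  6: 6 XOR 5 = 3 < 6 — winning move (to 3).
  23: 23 XOR 5 = 18 < 23 — winning move (to 18).
  22: 22 XOR 5 = 19 < 22 — winning move (to 19).
  21: 21 XOR 5 = 16 < 21 — winning move (to 16).
That gives 5 winning moves.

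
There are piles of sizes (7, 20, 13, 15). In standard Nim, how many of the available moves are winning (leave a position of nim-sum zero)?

1

Nim-sum: 7 ^ 20 ^ 13 ^ 15 = 17.
The overall nim-sum is X = 17. A pile of size p has a winning move iff p XOR X < p (reduce it to p XOR X).
  7: 7 XOR 17 = 22 ≥ 7 — no move.
  20: 20 XOR 17 = 5 < 20 — winning move (to 5).
  13: 13 XOR 17 = 28 ≥ 13 — no move.
  15: 15 XOR 17 = 30 ≥ 15 — no move.
That gives 1 winning move.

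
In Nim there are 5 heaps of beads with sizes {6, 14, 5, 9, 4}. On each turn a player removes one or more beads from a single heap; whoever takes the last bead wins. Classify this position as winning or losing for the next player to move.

Losing position

Bitwise XOR of the heap sizes:
  0110  (6)
  1110  (14)
  0101  (5)
  1001  (9)
  0100  (4)
  ----
  0000  (0)
The nim-sum is 0, so this is a P-position: the player to move is in a losing position under optimal play.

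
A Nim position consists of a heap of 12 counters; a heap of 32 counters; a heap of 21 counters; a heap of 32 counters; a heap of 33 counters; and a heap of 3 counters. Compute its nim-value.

Compute the nim-sum pairwise:
12 XOR 32 = 44
44 XOR 21 = 57
57 XOR 32 = 25
25 XOR 33 = 56
56 XOR 3 = 59

59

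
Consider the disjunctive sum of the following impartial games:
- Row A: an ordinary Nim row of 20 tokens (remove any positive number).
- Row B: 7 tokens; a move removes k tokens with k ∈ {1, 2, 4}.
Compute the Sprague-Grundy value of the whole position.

Row A is a plain Nim row of size 20, so its Grundy value is 20.
For row B, compute g(0), g(1), … with moves {1, 2, 4}:
g(0) = mex{} = 0
g(1) = mex{0} = 1
g(2) = mex{0,1} = 2
g(3) = mex{1,2} = 0
g(4) = mex{0,2} = 1
g(5) = mex{0,1} = 2
g(6) = mex{1,2} = 0
g(7) = mex{0,2} = 1
So g(7) = 1.
By the Sprague-Grundy theorem, the Grundy value of a sum of independent games is the XOR of the component values.
Combined value = 20 XOR 1 = 21.

21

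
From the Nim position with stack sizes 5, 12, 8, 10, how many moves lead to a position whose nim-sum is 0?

3

Compute the nim-sum pairwise:
5 XOR 12 = 9
9 XOR 8 = 1
1 XOR 10 = 11
The overall nim-sum is X = 11. A stack of size p has a winning move iff p XOR X < p (reduce it to p XOR X).
  5: 5 XOR 11 = 14 ≥ 5 — no move.
  12: 12 XOR 11 = 7 < 12 — winning move (to 7).
  8: 8 XOR 11 = 3 < 8 — winning move (to 3).
  10: 10 XOR 11 = 1 < 10 — winning move (to 1).
That gives 3 winning moves.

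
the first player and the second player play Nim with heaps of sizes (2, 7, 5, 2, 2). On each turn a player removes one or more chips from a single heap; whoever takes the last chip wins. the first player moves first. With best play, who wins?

the second player wins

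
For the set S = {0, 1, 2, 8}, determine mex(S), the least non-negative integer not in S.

3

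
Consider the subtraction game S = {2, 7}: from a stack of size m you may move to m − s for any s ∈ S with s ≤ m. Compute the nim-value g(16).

1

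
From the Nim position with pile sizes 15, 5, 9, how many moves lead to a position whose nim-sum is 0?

1

Write each in binary and XOR column by column:
  1111  (15)
  0101  (5)
  1001  (9)
  ----
  0011  (3)
The overall nim-sum is X = 3. A pile of size p has a winning move iff p XOR X < p (reduce it to p XOR X).
  15: 15 XOR 3 = 12 < 15 — winning move (to 12).
  5: 5 XOR 3 = 6 ≥ 5 — no move.
  9: 9 XOR 3 = 10 ≥ 9 — no move.
That gives 1 winning move.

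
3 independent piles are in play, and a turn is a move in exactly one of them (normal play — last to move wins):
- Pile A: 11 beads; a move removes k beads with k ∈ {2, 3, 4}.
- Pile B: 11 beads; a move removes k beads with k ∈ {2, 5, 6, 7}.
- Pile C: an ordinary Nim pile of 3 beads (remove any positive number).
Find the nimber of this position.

2

Grundy values for pile A (subtraction set {2, 3, 4}):
g(0) = mex{} = 0
g(1) = mex{} = 0
g(2) = mex{0} = 1
g(3) = mex{0} = 1
g(4) = mex{0,1} = 2
g(5) = mex{0,1} = 2
g(6) = mex{1,2} = 0
g(7) = mex{1,2} = 0
g(8) = mex{0,2} = 1
g(9) = mex{0,2} = 1
g(10) = mex{0,1} = 2
g(11) = mex{0,1} = 2
So g(11) = 2.
For pile B, compute g(0), g(1), … with moves {2, 5, 6, 7}:
g(0) = mex{} = 0
g(1) = mex{} = 0
g(2) = mex{0} = 1
g(3) = mex{0} = 1
g(4) = mex{1} = 0
g(5) = mex{0,1} = 2
g(6) = mex{0} = 1
g(7) = mex{0,1,2} = 3
g(8) = mex{0,1} = 2
g(9) = mex{0,1,3} = 2
g(10) = mex{0,1,2} = 3
g(11) = mex{0,1,2} = 3
So g(11) = 3.
Pile C is a plain Nim pile of size 3, so its Grundy value is 3.
The value of a disjunctive sum is the nim-sum of the parts.
Combined value = 2 XOR 3 XOR 3 = 2.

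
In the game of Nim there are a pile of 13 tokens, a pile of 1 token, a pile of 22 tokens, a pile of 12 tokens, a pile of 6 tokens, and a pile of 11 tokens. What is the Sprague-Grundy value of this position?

27

Nim-sum: 13 ^ 1 ^ 22 ^ 12 ^ 6 ^ 11 = 27.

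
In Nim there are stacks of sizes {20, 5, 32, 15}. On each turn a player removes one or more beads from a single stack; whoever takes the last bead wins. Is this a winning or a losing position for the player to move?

Nim-sum: 20 XOR 5 XOR 32 XOR 15 = 62.
The nim-sum is 62 ≠ 0, so this is an N-position: the player to move can win.

Winning position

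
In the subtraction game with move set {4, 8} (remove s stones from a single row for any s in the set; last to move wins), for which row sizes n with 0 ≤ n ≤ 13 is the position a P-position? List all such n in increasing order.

0, 1, 2, 3, 12, 13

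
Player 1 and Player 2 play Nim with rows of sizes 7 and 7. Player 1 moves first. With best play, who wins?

Player 2 wins

In binary:
  111  (7)
  111  (7)
  ---
  000  (0)
The nim-sum is 0, so this is a P-position: the player to move is in a losing position under optimal play; Player 1 is about to move from it and so loses — Player 2 wins.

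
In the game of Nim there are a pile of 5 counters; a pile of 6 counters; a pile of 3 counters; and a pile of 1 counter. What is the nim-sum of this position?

1

Nim-sum: 5 ^ 6 ^ 3 ^ 1 = 1.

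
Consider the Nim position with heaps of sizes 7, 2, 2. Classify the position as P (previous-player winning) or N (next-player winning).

N-position

Nim-sum: 7 XOR 2 XOR 2 = 7.
The nim-sum is 7 ≠ 0, so this is an N-position: the player to move can win.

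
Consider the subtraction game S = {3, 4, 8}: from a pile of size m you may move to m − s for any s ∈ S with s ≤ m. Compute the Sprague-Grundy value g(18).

Compute g(0), g(1), … for moves {3, 4, 8}:
k:     0  1  2  3  4  5  6  7  8  9 10 11 12 13 14 15 16 17 18
g(k):  0  0  0  1  1  1  2  0  2  3  1  3  0  0  0  1  1  1  2
So g(18) = 2.

2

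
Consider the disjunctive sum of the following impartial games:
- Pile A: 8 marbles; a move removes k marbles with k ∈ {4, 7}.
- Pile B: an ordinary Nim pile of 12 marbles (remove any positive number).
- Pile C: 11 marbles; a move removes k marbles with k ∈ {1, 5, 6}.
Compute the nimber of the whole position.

Grundy values for pile A (subtraction set {4, 7}):
g(0) = mex{} = 0
g(1) = mex{} = 0
g(2) = mex{} = 0
g(3) = mex{} = 0
g(4) = mex{0} = 1
g(5) = mex{0} = 1
g(6) = mex{0} = 1
g(7) = mex{0} = 1
g(8) = mex{0,1} = 2
So g(8) = 2.
Pile B is a plain Nim pile of size 12, so its Grundy value is 12.
Build the Grundy sequence for pile C with g(k) = mex{g(k−s) : s ∈ {1, 5, 6}, s ≤ k}:
g(0) = mex{} = 0
g(1) = mex{0} = 1
g(2) = mex{1} = 0
g(3) = mex{0} = 1
g(4) = mex{1} = 0
g(5) = mex{0} = 1
g(6) = mex{0,1} = 2
g(7) = mex{0,1,2} = 3
g(8) = mex{0,1,3} = 2
g(9) = mex{0,1,2} = 3
g(10) = mex{0,1,3} = 2
g(11) = mex{1,2} = 0
So g(11) = 0.
By the Sprague-Grundy theorem, the Grundy value of a sum of independent games is the XOR of the component values.
Combined value = 2 XOR 12 XOR 0 = 14.

14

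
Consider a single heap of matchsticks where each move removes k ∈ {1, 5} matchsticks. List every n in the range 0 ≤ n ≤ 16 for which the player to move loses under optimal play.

Compute g(0), g(1), … for moves {1, 5}:
k:     0  1  2  3  4  5  6  7  8  9 10 11 12 13 14 15 16
g(k):  0  1  0  1  0  1  0  1  0  1  0  1  0  1  0  1  0
The P-positions (g = 0) in 0..16 are 0, 2, 4, 6, 8, 10, 12, 14, 16.

0, 2, 4, 6, 8, 10, 12, 14, 16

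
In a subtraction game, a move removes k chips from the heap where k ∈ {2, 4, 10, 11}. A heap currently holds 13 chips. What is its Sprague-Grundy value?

Compute g(0), g(1), … for moves {2, 4, 10, 11}:
g(0) = mex{} = 0
g(1) = mex{} = 0
g(2) = mex{0} = 1
g(3) = mex{0} = 1
g(4) = mex{0,1} = 2
g(5) = mex{0,1} = 2
g(6) = mex{1,2} = 0
g(7) = mex{1,2} = 0
g(8) = mex{0,2} = 1
g(9) = mex{0,2} = 1
g(10) = mex{0,1} = 2
g(11) = mex{0,1} = 2
g(12) = mex{0,1,2} = 3
g(13) = mex{1,2} = 0
So g(13) = 0.

0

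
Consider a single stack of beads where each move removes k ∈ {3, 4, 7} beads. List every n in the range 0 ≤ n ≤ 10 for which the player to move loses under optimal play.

0, 1, 2, 10

Build the Grundy sequence with g(k) = mex{g(k−s) : s ∈ {3, 4, 7}, s ≤ k}:
g(0) = mex{} = 0
g(1) = mex{} = 0
g(2) = mex{} = 0
g(3) = mex{0} = 1
g(4) = mex{0} = 1
g(5) = mex{0} = 1
g(6) = mex{0,1} = 2
g(7) = mex{0,1} = 2
g(8) = mex{0,1} = 2
g(9) = mex{0,1,2} = 3
g(10) = mex{1,2} = 0
The P-positions (g = 0) in 0..10 are 0, 1, 2, 10.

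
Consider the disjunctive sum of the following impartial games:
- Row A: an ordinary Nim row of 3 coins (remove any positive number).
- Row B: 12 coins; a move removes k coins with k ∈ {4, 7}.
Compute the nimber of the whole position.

3

Row A is a plain Nim row of size 3, so its Grundy value is 3.
For row B, compute g(0), g(1), … with moves {4, 7}:
k:     0  1  2  3  4  5  6  7  8  9 10 11 12
g(k):  0  0  0  0  1  1  1  1  2  2  2  0  0
So g(12) = 0.
By the Sprague-Grundy theorem, the Grundy value of a sum of independent games is the XOR of the component values.
Combined value = 3 XOR 0 = 3.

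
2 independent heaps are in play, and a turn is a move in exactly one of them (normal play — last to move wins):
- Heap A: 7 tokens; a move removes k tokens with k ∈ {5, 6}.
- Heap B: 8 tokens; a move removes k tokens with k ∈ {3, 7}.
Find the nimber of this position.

Build the Grundy sequence for heap A with g(k) = mex{g(k−s) : s ∈ {5, 6}, s ≤ k}:
g(0) = mex{} = 0
g(1) = mex{} = 0
g(2) = mex{} = 0
g(3) = mex{} = 0
g(4) = mex{} = 0
g(5) = mex{0} = 1
g(6) = mex{0} = 1
g(7) = mex{0} = 1
So g(7) = 1.
For heap B, compute g(0), g(1), … with moves {3, 7}:
g(0) = mex{} = 0
g(1) = mex{} = 0
g(2) = mex{} = 0
g(3) = mex{0} = 1
g(4) = mex{0} = 1
g(5) = mex{0} = 1
g(6) = mex{1} = 0
g(7) = mex{0,1} = 2
g(8) = mex{0,1} = 2
So g(8) = 2.
The value of a disjunctive sum is the nim-sum of the parts.
Combined value = 1 XOR 2 = 3.

3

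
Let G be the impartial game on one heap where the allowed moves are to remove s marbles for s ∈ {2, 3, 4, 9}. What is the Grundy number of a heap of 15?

1

Grundy values for subtraction set {2, 3, 4, 9}:
k:     0  1  2  3  4  5  6  7  8  9 10 11 12 13 14 15
g(k):  0  0  1  1  2  2  0  0  1  1  2  2  0  0  1  1
So g(15) = 1.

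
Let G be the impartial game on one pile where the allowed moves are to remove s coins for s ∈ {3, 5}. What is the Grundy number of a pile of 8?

Compute g(0), g(1), … for moves {3, 5}:
g(0) = mex{} = 0
g(1) = mex{} = 0
g(2) = mex{} = 0
g(3) = mex{0} = 1
g(4) = mex{0} = 1
g(5) = mex{0} = 1
g(6) = mex{0,1} = 2
g(7) = mex{0,1} = 2
g(8) = mex{1} = 0
So g(8) = 0.

0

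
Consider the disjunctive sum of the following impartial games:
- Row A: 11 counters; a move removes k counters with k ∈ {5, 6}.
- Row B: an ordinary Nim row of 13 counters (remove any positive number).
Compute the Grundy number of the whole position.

Build the Grundy sequence for row A with g(k) = mex{g(k−s) : s ∈ {5, 6}, s ≤ k}:
k:     0  1  2  3  4  5  6  7  8  9 10 11
g(k):  0  0  0  0  0  1  1  1  1  1  2  0
So g(11) = 0.
Row B is a plain Nim row of size 13, so its Grundy value is 13.
The value of a disjunctive sum is the nim-sum of the parts.
Combined value = 0 XOR 13 = 13.

13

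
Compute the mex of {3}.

0

0 is not in the set, so the mex is 0.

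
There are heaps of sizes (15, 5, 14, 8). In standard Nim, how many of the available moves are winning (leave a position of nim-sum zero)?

3

Compute the nim-sum pairwise:
15 ⊕ 5 = 10
10 ⊕ 14 = 4
4 ⊕ 8 = 12
The overall nim-sum is X = 12. A heap of size p has a winning move iff p XOR X < p (reduce it to p XOR X).
  15: 15 XOR 12 = 3 < 15 — winning move (to 3).
  5: 5 XOR 12 = 9 ≥ 5 — no move.
  14: 14 XOR 12 = 2 < 14 — winning move (to 2).
  8: 8 XOR 12 = 4 < 8 — winning move (to 4).
That gives 3 winning moves.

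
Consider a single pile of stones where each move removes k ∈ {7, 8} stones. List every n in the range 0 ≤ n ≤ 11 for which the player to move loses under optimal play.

0, 1, 2, 3, 4, 5, 6

Build the Grundy sequence with g(k) = mex{g(k−s) : s ∈ {7, 8}, s ≤ k}:
k:     0  1  2  3  4  5  6  7  8  9 10 11
g(k):  0  0  0  0  0  0  0  1  1  1  1  1
The P-positions (g = 0) in 0..11 are 0, 1, 2, 3, 4, 5, 6.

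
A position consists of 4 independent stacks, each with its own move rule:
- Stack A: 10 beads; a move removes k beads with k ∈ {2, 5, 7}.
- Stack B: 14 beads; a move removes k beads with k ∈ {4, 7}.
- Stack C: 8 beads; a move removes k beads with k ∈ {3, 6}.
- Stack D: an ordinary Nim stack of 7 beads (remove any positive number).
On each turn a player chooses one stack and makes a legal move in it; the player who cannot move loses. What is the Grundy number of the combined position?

Build the Grundy sequence for stack A with g(k) = mex{g(k−s) : s ∈ {2, 5, 7}, s ≤ k}:
k:     0  1  2  3  4  5  6  7  8  9 10
g(k):  0  0  1  1  0  2  1  3  2  2  0
So g(10) = 0.
Build the Grundy sequence for stack B with g(k) = mex{g(k−s) : s ∈ {4, 7}, s ≤ k}:
g(0) = mex{} = 0
g(1) = mex{} = 0
g(2) = mex{} = 0
g(3) = mex{} = 0
g(4) = mex{0} = 1
g(5) = mex{0} = 1
g(6) = mex{0} = 1
g(7) = mex{0} = 1
g(8) = mex{0,1} = 2
g(9) = mex{0,1} = 2
g(10) = mex{0,1} = 2
g(11) = mex{1} = 0
g(12) = mex{1,2} = 0
g(13) = mex{1,2} = 0
g(14) = mex{1,2} = 0
So g(14) = 0.
For stack C, compute g(0), g(1), … with moves {3, 6}:
k:     0  1  2  3  4  5  6  7  8
g(k):  0  0  0  1  1  1  2  2  2
So g(8) = 2.
Stack D is a plain Nim stack of size 7, so its Grundy value is 7.
By the Sprague-Grundy theorem, the Grundy value of a sum of independent games is the XOR of the component values.
Combined value = 0 ⊕ 0 ⊕ 2 ⊕ 7 = 5.

5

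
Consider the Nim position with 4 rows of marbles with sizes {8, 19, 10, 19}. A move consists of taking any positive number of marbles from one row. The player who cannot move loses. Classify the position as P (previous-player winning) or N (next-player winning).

N-position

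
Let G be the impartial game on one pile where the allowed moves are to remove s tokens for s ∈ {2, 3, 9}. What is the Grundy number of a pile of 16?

0

Build the Grundy sequence with g(k) = mex{g(k−s) : s ∈ {2, 3, 9}, s ≤ k}:
k:     0  1  2  3  4  5  6  7  8  9 10 11 12 13 14 15 16
g(k):  0  0  1  1  2  0  0  1  1  2  2  0  0  1  1  2  0
So g(16) = 0.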